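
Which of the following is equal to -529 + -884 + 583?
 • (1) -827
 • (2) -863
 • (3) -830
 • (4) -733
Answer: 3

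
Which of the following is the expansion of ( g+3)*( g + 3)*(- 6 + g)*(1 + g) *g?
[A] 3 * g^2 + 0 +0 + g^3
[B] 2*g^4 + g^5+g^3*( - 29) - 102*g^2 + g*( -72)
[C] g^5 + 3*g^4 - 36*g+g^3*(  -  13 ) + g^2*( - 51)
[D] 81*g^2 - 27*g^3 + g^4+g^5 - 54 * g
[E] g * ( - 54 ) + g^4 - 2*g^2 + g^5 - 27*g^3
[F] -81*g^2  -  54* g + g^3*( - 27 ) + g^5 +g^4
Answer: F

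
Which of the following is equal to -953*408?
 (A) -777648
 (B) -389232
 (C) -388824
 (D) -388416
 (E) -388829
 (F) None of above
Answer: C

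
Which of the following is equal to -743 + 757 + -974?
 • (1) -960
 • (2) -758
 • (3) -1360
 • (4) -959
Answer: 1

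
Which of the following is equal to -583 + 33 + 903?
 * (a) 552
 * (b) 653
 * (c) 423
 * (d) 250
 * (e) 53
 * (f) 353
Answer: f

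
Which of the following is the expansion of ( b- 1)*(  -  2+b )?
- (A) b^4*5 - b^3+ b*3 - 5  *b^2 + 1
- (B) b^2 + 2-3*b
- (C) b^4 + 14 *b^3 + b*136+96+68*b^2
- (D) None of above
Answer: B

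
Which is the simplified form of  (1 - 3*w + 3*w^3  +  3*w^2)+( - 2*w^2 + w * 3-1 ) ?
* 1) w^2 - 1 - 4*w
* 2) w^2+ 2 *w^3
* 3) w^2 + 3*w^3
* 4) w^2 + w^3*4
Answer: 3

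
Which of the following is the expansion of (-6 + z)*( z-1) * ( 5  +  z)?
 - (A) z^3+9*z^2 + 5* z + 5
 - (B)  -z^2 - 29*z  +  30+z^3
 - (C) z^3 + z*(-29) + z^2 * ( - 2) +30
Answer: C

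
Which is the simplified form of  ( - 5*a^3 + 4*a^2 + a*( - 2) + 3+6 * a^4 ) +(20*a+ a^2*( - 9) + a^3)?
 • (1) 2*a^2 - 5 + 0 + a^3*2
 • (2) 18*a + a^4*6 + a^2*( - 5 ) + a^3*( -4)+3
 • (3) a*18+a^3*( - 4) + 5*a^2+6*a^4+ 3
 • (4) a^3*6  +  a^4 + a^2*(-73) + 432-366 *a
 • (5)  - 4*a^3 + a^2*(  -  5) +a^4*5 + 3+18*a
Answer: 2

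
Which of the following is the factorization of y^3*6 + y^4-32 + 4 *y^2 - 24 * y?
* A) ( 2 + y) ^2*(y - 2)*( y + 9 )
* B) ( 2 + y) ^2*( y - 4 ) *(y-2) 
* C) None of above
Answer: C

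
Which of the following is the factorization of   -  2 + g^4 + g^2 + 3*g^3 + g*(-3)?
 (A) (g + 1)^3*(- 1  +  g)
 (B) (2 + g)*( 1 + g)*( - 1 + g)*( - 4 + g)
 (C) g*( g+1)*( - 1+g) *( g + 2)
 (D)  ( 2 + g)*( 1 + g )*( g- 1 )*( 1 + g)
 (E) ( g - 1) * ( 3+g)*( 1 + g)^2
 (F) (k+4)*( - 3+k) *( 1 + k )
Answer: D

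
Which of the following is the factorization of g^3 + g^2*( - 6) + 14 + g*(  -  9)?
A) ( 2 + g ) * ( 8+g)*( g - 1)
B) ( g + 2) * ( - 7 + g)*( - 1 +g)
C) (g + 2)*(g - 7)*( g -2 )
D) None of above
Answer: B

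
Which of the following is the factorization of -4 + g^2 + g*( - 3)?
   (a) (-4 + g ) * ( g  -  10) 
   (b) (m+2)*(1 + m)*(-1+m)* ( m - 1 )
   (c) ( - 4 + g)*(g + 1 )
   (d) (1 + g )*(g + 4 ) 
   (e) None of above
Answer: c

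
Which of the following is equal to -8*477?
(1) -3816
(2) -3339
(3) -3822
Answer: 1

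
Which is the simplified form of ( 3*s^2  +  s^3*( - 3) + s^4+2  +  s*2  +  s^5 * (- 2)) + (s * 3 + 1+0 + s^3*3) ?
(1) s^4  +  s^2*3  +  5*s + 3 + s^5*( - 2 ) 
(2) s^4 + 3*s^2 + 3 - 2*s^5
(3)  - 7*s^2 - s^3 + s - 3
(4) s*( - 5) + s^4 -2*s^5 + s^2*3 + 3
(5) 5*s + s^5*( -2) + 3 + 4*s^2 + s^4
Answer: 1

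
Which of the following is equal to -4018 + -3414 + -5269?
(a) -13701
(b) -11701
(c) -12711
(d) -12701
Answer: d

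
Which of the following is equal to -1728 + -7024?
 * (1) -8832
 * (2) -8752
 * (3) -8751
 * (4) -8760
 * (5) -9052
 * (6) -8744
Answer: 2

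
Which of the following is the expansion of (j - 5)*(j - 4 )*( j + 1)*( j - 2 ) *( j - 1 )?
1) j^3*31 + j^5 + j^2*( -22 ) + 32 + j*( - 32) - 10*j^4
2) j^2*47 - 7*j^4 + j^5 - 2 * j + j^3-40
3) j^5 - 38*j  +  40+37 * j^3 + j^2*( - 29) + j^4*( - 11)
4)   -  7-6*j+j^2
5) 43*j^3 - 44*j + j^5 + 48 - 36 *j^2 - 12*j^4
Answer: 3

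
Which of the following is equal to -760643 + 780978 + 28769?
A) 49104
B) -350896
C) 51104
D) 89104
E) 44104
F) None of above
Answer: A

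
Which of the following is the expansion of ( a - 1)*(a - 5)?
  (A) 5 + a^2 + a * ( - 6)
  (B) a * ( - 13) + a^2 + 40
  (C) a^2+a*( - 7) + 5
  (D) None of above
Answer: A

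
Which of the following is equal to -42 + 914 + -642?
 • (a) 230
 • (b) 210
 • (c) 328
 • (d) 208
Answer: a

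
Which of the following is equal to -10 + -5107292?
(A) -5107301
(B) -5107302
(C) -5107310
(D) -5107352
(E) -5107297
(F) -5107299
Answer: B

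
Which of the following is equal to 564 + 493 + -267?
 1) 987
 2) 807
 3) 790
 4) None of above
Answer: 3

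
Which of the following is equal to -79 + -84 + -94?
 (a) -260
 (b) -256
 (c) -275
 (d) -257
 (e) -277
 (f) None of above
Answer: d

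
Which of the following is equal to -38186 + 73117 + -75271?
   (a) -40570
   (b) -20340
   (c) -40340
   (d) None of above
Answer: c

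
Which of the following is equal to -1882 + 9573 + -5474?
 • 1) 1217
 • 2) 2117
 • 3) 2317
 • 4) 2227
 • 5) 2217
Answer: 5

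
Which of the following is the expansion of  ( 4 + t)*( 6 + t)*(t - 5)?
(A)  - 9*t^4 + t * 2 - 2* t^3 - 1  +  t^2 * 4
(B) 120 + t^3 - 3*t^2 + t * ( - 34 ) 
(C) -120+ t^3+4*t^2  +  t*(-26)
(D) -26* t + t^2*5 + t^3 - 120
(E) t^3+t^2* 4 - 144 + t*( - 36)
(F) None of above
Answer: D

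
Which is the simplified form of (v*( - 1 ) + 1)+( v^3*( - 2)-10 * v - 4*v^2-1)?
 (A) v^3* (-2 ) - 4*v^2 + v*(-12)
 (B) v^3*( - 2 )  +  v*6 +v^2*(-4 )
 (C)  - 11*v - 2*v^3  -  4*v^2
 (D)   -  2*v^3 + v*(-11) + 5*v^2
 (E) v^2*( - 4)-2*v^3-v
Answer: C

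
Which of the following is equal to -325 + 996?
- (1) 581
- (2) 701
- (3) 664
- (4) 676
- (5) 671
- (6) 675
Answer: 5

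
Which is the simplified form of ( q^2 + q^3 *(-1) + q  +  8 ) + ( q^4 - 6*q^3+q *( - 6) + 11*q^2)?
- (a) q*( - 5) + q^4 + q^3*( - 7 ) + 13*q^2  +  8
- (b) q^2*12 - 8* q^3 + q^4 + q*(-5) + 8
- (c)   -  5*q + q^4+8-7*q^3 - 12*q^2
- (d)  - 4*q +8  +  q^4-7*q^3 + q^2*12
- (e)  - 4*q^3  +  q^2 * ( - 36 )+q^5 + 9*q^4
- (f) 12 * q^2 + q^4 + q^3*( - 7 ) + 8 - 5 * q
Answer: f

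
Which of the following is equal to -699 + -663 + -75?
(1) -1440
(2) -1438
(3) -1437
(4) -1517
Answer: 3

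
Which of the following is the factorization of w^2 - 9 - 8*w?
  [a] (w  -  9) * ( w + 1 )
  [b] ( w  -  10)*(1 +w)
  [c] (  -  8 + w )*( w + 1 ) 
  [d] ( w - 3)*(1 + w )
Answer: a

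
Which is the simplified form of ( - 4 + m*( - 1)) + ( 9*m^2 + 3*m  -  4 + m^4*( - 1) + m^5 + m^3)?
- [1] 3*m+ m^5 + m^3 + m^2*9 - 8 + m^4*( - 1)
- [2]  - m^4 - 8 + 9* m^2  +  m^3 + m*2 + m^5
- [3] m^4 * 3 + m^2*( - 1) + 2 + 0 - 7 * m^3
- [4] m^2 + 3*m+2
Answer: 2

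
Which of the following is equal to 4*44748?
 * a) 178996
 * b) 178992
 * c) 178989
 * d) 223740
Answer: b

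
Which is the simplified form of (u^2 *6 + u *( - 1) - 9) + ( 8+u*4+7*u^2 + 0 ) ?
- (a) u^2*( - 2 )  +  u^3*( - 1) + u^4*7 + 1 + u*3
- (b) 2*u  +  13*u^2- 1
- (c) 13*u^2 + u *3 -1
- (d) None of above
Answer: c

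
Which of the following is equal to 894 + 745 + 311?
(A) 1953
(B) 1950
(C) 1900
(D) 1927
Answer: B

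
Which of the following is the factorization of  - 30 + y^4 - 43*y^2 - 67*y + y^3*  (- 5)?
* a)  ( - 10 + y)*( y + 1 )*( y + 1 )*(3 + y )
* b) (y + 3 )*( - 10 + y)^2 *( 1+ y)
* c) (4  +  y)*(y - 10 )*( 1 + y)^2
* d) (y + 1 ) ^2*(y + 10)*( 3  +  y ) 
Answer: a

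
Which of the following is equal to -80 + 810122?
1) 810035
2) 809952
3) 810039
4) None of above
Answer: 4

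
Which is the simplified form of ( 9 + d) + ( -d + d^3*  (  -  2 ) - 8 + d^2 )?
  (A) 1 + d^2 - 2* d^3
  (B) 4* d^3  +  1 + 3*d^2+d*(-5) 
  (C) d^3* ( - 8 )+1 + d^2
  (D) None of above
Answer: A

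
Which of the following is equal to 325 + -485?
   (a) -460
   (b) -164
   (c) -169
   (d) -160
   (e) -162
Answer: d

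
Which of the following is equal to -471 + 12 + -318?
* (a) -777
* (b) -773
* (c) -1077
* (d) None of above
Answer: a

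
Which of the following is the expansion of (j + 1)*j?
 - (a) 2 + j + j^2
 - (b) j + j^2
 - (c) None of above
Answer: b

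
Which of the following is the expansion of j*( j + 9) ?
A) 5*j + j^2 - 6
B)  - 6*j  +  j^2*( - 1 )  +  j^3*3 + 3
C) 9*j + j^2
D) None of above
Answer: C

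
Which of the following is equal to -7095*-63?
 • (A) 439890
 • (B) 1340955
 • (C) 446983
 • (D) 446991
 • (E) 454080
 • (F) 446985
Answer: F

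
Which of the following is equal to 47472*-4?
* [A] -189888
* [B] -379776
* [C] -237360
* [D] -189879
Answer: A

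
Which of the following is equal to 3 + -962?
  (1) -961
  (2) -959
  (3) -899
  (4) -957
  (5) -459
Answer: 2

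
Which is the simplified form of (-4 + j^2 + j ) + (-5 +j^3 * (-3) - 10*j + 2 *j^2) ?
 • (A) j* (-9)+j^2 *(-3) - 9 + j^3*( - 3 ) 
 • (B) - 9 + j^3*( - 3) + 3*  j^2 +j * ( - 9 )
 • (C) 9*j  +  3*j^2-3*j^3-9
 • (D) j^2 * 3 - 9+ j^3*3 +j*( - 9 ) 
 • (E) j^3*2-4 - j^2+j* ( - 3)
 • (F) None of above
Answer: B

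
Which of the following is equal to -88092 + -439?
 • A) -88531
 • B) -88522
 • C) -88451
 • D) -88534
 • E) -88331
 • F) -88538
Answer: A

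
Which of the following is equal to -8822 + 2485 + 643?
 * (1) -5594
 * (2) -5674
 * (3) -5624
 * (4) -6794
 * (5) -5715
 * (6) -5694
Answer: 6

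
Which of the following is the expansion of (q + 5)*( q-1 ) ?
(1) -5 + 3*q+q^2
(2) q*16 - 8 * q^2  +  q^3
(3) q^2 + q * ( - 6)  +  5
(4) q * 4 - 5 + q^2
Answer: 4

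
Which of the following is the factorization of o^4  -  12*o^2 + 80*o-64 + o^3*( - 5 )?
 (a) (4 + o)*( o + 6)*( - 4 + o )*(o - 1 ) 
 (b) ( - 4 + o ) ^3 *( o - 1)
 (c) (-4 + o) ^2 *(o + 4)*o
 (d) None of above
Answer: d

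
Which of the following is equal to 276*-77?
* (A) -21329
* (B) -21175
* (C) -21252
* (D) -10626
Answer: C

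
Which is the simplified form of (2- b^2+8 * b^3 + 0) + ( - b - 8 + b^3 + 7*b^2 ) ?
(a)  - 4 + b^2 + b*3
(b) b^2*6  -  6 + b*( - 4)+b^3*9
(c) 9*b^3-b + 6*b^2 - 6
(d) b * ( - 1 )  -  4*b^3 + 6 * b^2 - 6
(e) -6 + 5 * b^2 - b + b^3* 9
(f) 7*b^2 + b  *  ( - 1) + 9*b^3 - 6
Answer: c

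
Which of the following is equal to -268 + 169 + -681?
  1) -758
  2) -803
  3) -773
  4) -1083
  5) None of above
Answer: 5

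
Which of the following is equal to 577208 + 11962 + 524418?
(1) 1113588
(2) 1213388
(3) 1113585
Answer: 1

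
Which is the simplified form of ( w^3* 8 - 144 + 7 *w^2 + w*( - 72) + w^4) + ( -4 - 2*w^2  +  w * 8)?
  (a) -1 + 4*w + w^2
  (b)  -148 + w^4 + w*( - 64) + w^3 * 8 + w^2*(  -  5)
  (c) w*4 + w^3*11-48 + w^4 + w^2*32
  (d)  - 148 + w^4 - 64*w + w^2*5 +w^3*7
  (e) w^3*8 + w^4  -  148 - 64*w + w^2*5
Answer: e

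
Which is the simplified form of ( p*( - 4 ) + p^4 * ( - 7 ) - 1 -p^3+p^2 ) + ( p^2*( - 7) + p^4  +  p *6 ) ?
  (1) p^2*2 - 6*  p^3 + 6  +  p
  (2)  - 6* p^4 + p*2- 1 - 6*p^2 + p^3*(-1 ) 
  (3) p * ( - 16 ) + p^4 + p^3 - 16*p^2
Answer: 2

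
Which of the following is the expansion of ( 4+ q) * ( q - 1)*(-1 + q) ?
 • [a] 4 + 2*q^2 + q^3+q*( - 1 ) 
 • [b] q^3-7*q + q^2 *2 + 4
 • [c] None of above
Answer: b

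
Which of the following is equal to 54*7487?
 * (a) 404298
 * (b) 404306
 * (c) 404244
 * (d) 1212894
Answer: a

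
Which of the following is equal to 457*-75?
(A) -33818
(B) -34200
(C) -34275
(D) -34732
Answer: C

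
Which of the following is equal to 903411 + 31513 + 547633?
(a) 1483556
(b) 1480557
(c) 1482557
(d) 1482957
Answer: c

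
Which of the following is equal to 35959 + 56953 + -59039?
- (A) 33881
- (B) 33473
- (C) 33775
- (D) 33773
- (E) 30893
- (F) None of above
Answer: F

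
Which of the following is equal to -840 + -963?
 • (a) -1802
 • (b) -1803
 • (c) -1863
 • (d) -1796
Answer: b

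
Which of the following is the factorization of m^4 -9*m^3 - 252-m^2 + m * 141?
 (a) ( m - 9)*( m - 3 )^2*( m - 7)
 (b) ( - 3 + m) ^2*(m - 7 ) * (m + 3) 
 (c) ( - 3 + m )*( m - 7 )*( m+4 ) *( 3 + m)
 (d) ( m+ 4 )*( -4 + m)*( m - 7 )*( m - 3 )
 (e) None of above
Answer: e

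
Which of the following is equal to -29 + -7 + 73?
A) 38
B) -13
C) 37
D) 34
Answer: C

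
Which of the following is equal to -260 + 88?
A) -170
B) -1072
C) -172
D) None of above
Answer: C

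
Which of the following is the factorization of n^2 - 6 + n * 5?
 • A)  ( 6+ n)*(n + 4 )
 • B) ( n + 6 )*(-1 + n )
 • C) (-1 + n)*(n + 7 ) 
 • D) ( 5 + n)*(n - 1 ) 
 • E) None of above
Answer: B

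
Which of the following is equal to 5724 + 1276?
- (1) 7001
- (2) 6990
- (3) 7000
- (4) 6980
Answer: 3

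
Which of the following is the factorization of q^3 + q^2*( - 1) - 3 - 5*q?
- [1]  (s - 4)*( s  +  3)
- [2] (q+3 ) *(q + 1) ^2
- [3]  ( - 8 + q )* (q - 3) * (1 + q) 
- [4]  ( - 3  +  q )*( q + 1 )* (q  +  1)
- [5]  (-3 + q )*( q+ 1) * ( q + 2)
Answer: 4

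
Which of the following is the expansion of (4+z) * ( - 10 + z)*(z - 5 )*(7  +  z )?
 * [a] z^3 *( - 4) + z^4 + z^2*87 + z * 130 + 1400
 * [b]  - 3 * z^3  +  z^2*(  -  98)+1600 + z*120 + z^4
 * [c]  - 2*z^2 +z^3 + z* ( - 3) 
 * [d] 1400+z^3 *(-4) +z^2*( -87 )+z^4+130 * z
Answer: d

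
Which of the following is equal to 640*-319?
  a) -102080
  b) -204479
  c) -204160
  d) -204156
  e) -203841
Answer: c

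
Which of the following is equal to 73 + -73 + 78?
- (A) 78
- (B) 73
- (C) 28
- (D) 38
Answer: A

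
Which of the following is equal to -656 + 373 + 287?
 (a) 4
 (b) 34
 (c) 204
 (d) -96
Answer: a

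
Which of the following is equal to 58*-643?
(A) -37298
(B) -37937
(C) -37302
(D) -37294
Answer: D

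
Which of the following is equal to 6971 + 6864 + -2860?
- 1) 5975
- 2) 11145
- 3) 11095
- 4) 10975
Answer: 4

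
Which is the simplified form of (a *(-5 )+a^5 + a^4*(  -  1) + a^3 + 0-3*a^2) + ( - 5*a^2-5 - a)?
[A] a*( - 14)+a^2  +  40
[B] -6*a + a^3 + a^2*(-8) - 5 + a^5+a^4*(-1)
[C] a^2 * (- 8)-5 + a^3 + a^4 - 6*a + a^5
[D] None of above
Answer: B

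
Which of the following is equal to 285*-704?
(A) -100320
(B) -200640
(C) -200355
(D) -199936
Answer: B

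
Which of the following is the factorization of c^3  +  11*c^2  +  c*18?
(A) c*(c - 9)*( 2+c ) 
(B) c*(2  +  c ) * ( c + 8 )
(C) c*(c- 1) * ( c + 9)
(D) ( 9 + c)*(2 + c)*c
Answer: D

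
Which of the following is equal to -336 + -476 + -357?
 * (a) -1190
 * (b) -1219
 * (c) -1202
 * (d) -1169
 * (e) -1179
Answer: d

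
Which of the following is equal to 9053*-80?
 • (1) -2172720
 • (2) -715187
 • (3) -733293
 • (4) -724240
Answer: 4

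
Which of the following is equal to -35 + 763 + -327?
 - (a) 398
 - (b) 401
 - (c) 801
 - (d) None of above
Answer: b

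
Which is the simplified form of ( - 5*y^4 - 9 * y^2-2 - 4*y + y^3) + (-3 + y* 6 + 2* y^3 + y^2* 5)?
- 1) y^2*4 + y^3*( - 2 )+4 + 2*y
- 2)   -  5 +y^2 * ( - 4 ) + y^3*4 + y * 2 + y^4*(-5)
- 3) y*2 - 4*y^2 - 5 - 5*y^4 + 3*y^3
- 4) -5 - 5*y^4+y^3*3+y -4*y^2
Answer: 3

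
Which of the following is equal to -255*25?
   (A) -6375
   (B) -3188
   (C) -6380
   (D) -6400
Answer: A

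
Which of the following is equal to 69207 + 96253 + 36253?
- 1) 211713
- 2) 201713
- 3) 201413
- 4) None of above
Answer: 2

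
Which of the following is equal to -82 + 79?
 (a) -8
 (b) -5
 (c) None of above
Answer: c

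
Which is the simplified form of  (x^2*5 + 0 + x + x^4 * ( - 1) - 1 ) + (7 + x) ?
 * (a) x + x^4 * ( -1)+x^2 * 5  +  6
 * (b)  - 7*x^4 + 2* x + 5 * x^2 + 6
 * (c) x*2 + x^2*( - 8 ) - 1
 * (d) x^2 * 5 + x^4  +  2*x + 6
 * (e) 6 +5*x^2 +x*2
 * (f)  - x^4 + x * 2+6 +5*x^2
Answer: f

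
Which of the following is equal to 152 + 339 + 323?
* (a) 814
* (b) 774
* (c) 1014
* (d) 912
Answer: a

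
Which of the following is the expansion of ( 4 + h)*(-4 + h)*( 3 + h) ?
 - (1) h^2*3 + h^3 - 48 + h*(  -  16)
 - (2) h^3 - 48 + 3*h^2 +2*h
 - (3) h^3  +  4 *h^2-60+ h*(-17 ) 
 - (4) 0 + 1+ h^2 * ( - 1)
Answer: 1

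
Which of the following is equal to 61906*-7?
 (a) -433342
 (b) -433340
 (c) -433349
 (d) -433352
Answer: a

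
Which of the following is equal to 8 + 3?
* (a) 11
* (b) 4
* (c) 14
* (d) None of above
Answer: a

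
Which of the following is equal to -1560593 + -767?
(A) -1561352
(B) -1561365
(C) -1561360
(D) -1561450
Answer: C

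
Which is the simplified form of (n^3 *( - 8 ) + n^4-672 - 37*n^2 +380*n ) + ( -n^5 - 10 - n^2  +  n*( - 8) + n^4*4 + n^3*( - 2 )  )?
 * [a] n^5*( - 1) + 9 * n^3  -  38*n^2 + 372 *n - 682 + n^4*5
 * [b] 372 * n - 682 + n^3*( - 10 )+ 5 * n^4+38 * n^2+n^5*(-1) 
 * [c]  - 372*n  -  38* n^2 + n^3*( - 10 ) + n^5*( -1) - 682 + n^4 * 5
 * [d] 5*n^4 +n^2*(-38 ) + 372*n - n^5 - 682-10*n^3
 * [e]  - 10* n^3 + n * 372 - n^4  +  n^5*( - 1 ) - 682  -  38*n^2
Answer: d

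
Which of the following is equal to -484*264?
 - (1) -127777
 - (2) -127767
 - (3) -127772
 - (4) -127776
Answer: 4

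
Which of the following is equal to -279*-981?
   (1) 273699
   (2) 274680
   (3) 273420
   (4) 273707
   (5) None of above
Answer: 1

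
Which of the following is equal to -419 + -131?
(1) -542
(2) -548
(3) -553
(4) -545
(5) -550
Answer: 5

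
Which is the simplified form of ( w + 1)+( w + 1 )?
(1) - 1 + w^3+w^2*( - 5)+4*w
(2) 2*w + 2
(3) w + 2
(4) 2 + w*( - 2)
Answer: 2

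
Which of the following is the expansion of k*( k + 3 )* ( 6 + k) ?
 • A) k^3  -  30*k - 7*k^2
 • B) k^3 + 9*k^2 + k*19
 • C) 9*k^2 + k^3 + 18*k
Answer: C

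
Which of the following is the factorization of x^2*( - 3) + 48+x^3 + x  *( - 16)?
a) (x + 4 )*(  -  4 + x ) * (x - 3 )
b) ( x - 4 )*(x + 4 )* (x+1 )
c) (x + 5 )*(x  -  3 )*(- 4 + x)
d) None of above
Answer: a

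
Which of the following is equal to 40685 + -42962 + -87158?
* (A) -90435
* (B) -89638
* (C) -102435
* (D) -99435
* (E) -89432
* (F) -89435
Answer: F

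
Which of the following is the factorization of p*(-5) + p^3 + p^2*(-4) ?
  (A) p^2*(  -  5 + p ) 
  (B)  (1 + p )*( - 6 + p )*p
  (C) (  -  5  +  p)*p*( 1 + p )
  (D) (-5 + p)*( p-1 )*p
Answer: C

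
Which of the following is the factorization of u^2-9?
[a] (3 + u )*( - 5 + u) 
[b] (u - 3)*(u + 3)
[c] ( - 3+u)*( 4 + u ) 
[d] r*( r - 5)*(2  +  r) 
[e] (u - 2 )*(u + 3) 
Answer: b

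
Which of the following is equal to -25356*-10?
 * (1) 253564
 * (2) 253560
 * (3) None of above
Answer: 2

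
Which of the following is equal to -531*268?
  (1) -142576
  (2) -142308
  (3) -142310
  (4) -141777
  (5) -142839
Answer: 2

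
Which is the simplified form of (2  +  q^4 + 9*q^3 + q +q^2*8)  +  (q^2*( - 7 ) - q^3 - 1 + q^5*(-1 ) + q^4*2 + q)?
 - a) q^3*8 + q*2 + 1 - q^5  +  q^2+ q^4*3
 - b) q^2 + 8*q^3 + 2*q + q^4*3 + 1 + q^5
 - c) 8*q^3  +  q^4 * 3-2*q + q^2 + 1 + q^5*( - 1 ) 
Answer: a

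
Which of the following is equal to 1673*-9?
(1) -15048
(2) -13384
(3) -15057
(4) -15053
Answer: 3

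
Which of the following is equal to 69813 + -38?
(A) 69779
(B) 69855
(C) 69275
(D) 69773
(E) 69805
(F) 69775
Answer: F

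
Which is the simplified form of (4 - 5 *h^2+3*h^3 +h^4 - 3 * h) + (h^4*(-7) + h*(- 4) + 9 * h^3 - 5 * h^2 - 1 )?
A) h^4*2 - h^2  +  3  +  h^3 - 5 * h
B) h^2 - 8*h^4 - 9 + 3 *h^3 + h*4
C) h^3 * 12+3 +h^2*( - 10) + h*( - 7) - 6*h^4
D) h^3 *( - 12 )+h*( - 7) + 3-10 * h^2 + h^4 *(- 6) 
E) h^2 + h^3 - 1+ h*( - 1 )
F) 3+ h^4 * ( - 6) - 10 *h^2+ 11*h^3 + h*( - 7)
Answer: C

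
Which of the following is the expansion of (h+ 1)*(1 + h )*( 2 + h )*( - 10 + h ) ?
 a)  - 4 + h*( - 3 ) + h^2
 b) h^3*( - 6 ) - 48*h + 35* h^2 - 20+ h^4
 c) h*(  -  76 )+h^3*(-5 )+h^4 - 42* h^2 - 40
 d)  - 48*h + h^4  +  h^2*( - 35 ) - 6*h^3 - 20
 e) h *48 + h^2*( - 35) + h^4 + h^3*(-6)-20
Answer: d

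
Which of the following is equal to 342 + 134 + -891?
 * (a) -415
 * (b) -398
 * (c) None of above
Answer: a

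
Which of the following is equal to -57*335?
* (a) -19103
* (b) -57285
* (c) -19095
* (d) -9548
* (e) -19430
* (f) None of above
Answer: c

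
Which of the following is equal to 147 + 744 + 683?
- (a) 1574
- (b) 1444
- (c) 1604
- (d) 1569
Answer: a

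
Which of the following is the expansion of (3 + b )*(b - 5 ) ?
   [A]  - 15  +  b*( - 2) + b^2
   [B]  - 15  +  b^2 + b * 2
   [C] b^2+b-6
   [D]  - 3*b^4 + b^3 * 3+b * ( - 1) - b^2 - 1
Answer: A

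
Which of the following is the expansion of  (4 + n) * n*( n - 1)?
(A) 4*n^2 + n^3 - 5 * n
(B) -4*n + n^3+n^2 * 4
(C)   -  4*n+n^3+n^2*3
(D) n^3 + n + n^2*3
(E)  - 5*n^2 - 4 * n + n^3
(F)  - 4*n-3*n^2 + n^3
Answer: C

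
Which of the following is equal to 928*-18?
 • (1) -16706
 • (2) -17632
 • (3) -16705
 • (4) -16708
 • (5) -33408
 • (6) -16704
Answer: 6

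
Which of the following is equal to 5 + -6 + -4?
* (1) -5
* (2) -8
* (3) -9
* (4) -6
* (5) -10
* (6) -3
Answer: 1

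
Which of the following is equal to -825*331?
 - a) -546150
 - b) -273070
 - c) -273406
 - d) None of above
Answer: d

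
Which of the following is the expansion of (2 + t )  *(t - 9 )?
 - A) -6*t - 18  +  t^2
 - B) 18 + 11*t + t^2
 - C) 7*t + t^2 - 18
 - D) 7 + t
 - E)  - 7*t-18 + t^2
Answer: E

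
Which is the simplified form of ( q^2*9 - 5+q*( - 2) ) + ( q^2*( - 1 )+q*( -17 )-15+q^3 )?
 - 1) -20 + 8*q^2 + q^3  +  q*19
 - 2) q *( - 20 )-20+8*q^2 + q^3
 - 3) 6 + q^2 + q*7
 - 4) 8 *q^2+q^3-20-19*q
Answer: 4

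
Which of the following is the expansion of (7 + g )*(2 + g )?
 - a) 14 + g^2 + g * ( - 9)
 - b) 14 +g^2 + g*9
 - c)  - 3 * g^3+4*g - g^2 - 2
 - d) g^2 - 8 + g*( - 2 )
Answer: b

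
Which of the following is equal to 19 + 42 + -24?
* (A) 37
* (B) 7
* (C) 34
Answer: A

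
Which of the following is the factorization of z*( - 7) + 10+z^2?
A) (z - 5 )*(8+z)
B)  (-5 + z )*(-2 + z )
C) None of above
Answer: B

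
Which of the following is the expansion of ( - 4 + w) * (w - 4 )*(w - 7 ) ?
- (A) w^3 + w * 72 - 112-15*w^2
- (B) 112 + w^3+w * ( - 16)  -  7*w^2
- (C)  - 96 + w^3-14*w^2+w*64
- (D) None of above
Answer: A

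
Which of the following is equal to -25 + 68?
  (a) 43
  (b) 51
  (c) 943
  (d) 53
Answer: a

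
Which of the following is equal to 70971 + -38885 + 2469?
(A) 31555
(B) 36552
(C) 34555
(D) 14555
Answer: C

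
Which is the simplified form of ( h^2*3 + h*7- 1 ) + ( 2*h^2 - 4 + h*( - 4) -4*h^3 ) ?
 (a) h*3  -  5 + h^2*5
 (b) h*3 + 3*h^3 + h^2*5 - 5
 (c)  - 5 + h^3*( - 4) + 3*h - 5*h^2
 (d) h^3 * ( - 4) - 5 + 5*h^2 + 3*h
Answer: d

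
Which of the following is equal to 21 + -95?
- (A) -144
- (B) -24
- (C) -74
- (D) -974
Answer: C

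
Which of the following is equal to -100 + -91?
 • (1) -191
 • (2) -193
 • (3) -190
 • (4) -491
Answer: 1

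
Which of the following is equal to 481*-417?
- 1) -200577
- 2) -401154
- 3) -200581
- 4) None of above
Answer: 1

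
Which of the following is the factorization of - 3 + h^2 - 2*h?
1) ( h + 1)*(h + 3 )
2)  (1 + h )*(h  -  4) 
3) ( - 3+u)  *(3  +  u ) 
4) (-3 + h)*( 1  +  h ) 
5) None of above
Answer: 4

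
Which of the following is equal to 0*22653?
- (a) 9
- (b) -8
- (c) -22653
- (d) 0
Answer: d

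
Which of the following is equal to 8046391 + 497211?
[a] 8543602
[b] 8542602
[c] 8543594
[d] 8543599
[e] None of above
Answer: a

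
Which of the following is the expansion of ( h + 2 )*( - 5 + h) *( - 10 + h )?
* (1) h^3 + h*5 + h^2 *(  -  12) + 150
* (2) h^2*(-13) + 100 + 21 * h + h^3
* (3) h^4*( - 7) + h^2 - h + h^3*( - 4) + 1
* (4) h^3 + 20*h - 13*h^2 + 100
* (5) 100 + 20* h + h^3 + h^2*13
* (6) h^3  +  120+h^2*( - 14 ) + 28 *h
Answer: 4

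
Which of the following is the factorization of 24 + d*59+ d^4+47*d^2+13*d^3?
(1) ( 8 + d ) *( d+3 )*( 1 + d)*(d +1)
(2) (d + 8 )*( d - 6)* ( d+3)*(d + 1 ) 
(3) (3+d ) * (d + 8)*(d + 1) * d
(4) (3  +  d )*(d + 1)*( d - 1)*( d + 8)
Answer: 1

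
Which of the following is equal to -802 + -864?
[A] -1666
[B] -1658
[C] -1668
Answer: A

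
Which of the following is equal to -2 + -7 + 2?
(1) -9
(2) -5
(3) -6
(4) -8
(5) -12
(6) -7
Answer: 6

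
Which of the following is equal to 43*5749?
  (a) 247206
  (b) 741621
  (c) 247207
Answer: c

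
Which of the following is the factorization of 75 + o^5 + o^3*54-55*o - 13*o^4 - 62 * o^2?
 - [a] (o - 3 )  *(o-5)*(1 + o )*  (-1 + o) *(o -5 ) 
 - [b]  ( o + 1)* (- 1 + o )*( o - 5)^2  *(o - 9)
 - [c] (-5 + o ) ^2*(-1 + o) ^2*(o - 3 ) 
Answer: a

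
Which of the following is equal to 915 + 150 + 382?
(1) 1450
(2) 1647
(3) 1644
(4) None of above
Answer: 4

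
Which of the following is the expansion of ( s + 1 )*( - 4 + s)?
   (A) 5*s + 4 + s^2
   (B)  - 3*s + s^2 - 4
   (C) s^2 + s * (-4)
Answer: B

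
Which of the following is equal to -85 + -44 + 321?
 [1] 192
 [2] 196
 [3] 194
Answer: 1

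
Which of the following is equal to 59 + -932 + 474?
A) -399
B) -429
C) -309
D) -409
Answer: A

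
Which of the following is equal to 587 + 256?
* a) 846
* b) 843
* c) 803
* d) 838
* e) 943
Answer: b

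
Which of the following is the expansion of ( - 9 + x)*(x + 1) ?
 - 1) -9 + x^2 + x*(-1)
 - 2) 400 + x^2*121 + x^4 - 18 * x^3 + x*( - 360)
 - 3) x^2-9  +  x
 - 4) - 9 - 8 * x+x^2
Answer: 4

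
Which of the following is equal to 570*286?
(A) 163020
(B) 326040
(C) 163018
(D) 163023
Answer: A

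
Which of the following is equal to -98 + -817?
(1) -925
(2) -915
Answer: 2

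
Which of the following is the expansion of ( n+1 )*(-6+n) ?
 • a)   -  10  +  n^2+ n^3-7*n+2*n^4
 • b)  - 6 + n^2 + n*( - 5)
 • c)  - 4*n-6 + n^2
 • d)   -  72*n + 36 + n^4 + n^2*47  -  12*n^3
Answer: b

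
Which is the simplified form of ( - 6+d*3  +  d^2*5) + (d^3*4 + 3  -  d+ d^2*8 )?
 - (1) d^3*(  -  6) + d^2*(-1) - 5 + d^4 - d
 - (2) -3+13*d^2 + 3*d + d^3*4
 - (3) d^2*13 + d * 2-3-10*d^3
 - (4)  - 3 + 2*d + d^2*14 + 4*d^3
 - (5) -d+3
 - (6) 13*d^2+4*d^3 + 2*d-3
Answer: 6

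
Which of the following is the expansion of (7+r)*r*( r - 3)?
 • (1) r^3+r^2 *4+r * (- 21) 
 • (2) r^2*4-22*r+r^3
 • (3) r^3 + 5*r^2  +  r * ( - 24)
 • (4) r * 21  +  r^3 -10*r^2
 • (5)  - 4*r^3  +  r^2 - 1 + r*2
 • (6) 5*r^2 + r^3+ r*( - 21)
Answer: 1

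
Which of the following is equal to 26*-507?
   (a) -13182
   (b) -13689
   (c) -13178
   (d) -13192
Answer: a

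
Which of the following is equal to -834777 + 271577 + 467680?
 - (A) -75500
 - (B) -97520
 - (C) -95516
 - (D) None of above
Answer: D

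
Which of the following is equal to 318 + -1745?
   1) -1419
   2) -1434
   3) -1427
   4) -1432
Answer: 3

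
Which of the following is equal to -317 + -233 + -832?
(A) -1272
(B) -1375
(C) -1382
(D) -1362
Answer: C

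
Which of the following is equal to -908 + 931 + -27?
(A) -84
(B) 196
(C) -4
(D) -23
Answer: C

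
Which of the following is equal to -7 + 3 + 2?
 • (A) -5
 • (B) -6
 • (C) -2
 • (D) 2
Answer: C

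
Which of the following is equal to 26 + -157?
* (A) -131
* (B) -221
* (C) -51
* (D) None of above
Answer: A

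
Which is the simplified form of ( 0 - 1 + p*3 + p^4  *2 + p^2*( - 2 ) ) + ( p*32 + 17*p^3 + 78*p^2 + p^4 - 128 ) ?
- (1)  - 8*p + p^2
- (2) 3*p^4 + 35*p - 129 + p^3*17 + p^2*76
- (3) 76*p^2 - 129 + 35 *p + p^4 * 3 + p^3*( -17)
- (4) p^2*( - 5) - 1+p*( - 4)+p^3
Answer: 2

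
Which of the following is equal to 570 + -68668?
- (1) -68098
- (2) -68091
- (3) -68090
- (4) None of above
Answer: 1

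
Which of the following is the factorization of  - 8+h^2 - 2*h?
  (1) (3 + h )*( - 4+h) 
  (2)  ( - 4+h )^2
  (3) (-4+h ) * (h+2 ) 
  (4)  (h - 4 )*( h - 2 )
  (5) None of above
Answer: 3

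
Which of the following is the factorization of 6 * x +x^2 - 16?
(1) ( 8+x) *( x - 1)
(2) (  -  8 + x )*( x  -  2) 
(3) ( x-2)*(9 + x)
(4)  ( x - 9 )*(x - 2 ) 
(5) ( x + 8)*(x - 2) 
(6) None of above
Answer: 5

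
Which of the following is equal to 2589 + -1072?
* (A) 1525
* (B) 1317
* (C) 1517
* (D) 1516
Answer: C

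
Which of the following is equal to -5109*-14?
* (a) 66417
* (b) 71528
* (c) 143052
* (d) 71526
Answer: d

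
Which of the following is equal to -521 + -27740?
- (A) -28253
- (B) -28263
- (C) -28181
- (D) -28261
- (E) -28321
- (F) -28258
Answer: D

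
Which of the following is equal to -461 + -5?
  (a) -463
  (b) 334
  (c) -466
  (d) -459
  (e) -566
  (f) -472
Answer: c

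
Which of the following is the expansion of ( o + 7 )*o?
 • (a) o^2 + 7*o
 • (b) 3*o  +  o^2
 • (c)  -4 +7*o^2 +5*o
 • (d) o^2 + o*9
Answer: a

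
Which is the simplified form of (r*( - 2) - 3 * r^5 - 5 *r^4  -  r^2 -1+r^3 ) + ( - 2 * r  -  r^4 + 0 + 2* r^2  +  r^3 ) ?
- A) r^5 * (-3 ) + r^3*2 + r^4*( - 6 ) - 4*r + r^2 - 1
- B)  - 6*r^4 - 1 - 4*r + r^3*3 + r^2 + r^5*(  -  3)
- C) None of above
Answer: A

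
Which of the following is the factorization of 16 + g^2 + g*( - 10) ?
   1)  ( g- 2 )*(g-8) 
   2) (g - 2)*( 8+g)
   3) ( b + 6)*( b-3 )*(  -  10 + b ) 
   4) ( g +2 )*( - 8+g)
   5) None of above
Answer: 1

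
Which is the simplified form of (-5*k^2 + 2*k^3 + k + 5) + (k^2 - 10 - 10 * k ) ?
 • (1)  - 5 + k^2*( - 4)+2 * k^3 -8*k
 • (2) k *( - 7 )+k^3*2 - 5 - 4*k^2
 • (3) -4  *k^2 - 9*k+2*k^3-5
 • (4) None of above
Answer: 3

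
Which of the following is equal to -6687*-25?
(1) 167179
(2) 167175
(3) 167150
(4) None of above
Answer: 2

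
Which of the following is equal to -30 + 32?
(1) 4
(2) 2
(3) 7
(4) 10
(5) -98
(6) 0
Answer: 2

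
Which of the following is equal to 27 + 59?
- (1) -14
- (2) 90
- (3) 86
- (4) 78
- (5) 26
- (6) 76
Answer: 3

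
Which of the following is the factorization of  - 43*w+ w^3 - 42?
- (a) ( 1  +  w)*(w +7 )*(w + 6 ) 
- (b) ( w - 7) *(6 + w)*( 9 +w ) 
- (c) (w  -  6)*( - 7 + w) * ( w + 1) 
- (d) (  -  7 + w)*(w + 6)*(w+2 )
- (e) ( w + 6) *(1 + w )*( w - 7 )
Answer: e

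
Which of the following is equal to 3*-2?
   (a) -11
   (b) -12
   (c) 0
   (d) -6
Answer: d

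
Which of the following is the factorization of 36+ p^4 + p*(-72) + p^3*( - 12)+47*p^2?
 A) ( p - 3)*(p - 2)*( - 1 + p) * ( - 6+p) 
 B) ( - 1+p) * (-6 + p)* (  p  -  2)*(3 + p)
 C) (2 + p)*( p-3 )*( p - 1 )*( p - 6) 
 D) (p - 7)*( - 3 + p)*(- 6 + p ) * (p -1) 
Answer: A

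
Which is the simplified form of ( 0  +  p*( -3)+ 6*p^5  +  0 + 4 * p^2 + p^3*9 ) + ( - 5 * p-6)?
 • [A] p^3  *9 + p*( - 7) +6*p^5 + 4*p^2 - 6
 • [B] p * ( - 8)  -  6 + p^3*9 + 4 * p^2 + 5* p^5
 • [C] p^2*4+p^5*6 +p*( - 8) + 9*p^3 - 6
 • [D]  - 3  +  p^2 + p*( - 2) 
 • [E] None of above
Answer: C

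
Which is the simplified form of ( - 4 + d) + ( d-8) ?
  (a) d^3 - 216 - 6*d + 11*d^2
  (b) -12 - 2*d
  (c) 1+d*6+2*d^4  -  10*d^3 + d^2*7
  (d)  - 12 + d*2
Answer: d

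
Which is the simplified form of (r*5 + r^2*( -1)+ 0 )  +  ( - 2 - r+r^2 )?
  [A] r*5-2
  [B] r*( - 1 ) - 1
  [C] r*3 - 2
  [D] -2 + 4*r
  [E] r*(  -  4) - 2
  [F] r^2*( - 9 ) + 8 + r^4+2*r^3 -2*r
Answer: D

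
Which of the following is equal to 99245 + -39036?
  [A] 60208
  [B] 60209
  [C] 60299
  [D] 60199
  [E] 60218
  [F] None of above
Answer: B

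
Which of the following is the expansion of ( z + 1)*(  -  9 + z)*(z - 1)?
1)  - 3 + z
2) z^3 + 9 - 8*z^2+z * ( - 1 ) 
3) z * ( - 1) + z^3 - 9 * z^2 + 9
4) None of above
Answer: 3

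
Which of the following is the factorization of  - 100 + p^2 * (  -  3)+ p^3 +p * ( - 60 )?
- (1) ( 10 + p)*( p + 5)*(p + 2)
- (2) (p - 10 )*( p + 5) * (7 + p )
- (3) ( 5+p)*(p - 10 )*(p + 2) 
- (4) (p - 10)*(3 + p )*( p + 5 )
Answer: 3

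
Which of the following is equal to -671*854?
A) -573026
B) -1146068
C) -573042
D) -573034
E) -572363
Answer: D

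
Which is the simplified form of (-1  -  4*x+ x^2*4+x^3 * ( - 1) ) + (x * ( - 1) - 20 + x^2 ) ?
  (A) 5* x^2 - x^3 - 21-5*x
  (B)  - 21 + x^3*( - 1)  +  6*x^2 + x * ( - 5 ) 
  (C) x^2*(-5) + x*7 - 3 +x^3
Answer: A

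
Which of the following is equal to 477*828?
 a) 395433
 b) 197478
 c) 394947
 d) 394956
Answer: d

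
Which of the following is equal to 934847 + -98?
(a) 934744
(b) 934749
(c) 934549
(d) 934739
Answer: b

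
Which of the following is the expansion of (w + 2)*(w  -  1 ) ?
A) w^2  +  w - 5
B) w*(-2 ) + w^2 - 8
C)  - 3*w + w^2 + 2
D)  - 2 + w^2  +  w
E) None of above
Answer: D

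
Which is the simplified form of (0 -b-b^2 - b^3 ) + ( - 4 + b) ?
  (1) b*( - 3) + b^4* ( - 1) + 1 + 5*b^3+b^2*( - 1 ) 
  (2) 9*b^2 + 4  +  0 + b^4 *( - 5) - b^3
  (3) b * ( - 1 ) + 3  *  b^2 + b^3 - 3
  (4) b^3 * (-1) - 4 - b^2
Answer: 4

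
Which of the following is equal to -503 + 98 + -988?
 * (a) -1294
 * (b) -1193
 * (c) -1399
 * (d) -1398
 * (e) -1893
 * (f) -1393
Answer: f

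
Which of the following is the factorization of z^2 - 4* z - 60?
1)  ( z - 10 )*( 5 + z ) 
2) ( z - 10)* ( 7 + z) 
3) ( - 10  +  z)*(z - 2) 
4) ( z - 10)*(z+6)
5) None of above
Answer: 4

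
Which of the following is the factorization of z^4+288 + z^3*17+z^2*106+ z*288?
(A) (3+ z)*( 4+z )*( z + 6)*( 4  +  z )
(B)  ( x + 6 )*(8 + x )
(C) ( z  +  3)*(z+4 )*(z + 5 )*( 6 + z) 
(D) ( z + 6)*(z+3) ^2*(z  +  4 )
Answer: A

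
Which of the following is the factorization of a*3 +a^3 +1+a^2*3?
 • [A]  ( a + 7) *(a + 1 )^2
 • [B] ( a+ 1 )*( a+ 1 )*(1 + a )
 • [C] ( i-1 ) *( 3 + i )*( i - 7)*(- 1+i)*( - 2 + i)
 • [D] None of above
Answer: B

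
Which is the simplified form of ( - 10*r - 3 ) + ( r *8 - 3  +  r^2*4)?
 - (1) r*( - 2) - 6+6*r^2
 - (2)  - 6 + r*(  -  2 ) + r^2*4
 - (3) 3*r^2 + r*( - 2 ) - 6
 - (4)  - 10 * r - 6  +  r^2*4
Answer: 2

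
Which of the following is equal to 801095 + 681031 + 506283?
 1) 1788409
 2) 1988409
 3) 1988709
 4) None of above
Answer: 2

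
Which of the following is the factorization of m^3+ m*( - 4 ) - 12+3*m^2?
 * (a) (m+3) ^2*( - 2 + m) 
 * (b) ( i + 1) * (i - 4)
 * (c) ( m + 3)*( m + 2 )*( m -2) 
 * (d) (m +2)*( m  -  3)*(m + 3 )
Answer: c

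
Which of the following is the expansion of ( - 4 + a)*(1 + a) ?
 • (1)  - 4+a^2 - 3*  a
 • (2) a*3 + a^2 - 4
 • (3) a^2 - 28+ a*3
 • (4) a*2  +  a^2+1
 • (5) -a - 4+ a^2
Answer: 1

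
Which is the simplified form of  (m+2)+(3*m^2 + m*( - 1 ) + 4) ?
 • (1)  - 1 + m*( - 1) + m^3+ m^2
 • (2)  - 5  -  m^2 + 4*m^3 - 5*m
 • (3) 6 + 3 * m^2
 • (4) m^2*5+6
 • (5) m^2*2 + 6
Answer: 3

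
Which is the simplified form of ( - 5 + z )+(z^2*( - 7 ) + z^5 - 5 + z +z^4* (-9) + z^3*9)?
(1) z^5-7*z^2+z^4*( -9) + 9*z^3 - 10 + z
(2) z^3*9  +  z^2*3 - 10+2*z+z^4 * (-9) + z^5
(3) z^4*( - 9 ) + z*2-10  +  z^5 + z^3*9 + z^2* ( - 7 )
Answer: 3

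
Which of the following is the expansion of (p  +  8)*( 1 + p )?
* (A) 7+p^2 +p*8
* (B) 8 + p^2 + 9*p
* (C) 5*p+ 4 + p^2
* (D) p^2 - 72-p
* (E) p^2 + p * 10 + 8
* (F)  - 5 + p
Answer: B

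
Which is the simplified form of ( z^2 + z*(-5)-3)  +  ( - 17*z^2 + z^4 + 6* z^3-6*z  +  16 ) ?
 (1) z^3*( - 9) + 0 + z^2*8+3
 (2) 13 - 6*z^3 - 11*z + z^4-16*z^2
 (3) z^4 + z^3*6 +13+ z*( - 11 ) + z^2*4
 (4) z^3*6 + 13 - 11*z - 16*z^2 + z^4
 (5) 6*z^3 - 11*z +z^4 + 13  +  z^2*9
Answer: 4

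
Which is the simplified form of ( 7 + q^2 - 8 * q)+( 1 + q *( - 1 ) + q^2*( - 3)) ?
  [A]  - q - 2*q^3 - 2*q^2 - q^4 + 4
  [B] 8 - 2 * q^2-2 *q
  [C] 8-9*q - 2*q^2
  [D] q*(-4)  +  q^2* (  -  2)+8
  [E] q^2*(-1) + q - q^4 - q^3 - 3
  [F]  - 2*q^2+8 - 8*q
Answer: C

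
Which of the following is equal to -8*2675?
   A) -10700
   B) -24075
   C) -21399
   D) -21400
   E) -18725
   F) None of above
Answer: D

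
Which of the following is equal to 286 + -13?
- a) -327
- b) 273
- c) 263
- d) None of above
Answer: b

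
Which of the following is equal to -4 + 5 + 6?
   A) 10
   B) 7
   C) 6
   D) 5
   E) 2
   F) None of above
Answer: B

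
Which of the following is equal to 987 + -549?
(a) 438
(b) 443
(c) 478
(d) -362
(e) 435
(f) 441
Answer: a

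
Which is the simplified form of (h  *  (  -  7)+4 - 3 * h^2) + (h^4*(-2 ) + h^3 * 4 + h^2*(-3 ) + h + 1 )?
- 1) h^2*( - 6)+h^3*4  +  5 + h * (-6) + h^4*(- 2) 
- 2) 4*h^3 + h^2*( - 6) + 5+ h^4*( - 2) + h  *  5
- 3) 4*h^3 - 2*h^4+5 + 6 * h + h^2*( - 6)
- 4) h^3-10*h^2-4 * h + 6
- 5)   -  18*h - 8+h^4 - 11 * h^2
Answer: 1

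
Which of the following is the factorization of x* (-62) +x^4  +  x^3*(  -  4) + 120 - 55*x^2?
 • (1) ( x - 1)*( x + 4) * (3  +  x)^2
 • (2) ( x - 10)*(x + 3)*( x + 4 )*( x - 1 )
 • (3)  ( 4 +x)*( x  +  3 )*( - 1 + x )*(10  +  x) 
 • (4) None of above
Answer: 2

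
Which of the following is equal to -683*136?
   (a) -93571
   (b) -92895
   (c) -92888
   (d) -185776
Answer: c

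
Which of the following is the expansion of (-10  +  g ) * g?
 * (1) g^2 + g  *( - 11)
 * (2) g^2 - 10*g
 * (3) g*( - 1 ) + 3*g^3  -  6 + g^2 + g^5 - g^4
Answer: 2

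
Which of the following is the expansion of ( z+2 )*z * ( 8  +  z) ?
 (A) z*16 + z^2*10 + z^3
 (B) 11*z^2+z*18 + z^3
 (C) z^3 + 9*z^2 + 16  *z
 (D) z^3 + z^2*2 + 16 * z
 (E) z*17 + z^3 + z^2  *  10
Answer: A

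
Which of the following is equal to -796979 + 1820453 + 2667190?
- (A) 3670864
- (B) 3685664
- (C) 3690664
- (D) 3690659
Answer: C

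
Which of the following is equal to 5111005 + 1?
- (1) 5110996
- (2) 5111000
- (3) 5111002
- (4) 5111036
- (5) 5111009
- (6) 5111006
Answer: 6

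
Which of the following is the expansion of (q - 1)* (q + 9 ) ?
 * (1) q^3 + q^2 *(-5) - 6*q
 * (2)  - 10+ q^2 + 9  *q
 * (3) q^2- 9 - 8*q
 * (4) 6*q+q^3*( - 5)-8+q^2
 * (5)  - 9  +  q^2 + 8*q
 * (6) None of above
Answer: 5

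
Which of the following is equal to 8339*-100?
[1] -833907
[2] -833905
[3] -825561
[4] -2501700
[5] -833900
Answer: 5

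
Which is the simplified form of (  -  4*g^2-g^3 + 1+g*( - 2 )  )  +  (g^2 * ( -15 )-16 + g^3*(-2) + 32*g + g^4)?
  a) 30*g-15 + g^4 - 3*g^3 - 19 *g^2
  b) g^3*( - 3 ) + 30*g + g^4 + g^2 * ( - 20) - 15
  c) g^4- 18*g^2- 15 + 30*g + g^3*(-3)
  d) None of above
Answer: a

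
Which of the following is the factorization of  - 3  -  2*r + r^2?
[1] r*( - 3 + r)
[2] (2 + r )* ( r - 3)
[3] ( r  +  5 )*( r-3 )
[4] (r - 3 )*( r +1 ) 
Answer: 4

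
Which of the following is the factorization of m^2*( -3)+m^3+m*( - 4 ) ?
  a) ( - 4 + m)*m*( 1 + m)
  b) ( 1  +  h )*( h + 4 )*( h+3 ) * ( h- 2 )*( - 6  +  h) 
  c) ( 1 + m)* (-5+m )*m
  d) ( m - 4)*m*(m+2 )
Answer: a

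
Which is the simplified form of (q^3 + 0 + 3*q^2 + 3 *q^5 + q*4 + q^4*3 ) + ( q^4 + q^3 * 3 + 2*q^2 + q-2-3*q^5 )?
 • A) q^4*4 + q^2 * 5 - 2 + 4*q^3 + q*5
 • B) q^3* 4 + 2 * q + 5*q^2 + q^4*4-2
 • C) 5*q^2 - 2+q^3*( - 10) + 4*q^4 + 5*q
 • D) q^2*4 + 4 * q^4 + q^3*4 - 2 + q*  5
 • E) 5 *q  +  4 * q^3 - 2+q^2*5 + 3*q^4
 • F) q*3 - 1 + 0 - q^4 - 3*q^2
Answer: A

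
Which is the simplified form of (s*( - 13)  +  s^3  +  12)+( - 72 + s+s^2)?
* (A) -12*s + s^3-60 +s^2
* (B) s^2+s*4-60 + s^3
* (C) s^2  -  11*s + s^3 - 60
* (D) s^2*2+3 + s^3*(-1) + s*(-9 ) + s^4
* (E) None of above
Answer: A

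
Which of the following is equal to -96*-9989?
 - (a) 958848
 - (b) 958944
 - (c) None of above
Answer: b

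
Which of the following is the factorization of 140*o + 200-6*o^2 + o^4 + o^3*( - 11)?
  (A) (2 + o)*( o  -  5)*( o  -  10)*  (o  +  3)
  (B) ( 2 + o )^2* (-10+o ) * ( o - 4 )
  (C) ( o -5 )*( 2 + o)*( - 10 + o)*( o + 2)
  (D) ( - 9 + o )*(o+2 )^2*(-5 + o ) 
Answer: C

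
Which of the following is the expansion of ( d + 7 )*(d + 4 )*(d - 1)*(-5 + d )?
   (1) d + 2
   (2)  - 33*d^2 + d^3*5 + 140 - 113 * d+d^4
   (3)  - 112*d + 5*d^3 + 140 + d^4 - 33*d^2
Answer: 2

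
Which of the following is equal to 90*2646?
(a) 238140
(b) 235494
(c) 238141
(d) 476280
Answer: a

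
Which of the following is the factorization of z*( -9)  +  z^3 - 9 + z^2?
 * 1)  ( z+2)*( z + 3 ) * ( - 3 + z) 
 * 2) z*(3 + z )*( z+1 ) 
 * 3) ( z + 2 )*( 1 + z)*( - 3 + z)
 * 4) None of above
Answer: 4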